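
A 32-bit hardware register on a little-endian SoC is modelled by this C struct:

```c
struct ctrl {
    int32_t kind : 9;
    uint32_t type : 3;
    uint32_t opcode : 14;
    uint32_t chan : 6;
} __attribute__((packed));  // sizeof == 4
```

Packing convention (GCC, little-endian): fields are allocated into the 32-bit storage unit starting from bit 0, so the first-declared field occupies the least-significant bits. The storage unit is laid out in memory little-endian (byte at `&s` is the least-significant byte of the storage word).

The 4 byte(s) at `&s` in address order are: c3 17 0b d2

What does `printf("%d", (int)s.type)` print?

[0]=0xc3 [1]=0x17 [2]=0x0b [3]=0xd2 (little-endian) → word 0xd20b17c3
kind:9 @ bit 0 → (0xd20b17c3>>0)&0x1ff = 0x1c3
type:3 @ bit 9 → (0xd20b17c3>>9)&0x7 = 0x3  ←
opcode:14 @ bit 12 → (0xd20b17c3>>12)&0x3fff = 0x20b1
chan:6 @ bit 26 → (0xd20b17c3>>26)&0x3f = 0x34

3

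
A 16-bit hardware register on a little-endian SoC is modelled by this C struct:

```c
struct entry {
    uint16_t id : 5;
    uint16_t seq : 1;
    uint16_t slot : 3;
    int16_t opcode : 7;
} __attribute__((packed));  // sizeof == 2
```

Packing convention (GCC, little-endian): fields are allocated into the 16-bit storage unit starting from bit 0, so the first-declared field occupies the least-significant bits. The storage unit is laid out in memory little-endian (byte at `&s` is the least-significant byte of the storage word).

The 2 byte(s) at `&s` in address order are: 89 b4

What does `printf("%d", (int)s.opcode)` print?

-38

[0]=0x89 [1]=0xb4 (little-endian) → word 0xb489
id [0+:5] = (word>>0) & 0x1f = 9
seq [5+:1] = (word>>5) & 0x1 = 0
slot [6+:3] = (word>>6) & 0x7 = 2
opcode [9+:7] = (word>>9) & 0x7f = 90  ←
opcode signed 7b, MSB=1: 90 - 128 = -38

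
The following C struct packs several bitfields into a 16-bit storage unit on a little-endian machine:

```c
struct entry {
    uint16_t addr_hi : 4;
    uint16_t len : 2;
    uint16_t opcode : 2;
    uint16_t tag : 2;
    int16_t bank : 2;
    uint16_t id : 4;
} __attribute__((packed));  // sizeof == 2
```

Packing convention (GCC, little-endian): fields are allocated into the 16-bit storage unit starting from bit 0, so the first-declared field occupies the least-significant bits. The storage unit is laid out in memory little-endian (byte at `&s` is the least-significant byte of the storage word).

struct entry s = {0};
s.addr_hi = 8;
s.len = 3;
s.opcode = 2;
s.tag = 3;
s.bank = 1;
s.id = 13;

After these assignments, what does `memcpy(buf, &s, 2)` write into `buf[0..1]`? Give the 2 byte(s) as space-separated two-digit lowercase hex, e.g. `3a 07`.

[0+:4] addr_hi=8 & 0xf = 0x8; word=0x0008
[4+:2] len=3 & 0x3 = 0x3; word=0x0038
[6+:2] opcode=2 & 0x3 = 0x2; word=0x00b8
[8+:2] tag=3 & 0x3 = 0x3; word=0x03b8
[10+:2] bank=1 & 0x3 = 0x1; word=0x07b8
[12+:4] id=13 & 0xf = 0xd; word=0xd7b8
word = 0xd7b8 → little-endian bytes:
  [0]=0xb8  [1]=0xd7

b8 d7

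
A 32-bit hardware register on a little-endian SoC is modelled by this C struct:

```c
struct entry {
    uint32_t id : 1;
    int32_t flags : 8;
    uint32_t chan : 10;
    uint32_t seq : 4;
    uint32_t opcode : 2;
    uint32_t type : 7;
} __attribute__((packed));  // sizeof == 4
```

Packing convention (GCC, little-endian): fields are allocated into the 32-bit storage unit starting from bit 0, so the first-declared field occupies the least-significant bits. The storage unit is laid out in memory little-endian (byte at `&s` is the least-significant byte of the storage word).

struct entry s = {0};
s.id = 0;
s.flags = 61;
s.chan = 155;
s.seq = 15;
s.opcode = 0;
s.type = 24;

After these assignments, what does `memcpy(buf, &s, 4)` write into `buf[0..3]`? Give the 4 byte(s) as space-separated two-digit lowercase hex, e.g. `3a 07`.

7a 36 79 30

id (1b) val=0 bits=0x0 at bit 0: 0x00000000
flags (8b) val=61 bits=0x3d at bit 1: 0x0000007a
chan (10b) val=155 bits=0x9b at bit 9: 0x0001367a
seq (4b) val=15 bits=0xf at bit 19: 0x0079367a
opcode (2b) val=0 bits=0x0 at bit 23: 0x0079367a
type (7b) val=24 bits=0x18 at bit 25: 0x3079367a
word = 0x3079367a → little-endian bytes:
  [0]=0x7a  [1]=0x36  [2]=0x79  [3]=0x30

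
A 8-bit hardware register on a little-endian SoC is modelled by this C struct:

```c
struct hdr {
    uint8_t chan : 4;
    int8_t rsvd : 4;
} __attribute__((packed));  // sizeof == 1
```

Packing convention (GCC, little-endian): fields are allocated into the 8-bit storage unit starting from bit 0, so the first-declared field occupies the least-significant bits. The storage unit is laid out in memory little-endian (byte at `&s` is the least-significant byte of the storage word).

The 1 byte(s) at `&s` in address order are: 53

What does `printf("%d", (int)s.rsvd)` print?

5

[0]=0x53 (little-endian) → word 0x53
chan:4 @ bit 0 → (0x53>>0)&0xf = 0x3
rsvd:4 @ bit 4 → (0x53>>4)&0xf = 0x5  ←
rsvd signed 4b, MSB=0: value = 5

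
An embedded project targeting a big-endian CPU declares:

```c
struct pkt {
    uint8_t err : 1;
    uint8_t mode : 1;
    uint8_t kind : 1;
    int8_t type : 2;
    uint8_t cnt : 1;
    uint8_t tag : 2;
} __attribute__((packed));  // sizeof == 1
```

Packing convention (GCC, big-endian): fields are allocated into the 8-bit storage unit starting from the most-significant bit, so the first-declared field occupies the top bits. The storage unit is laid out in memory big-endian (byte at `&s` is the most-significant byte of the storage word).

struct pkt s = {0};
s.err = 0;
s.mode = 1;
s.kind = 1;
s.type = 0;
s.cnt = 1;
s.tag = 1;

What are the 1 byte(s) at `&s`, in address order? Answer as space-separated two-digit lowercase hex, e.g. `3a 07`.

65

[7+:1] err=0 & 0x1 = 0x0; word=0x00
[6+:1] mode=1 & 0x1 = 0x1; word=0x40
[5+:1] kind=1 & 0x1 = 0x1; word=0x60
[3+:2] type=0 & 0x3 = 0x0; word=0x60
[2+:1] cnt=1 & 0x1 = 0x1; word=0x64
[0+:2] tag=1 & 0x3 = 0x1; word=0x65
word = 0x65 → big-endian bytes:
  [0]=0x65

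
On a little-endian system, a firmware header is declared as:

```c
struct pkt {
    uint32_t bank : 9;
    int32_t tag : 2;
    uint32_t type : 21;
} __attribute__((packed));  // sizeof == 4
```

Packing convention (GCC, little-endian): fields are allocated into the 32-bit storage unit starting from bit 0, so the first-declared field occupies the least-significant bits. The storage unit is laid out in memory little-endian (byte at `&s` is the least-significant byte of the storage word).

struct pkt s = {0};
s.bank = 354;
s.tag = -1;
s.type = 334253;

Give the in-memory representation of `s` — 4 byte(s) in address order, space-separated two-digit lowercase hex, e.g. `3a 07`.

bank:9 = 354 → 0x162 << 0 → word 0x00000162
tag:2 = -1 → 0x3 << 9 → word 0x00000762
type:21 = 334253 → 0x519ad << 11 → word 0x28cd6f62
word = 0x28cd6f62 → little-endian bytes:
  [0]=0x62  [1]=0x6f  [2]=0xcd  [3]=0x28

62 6f cd 28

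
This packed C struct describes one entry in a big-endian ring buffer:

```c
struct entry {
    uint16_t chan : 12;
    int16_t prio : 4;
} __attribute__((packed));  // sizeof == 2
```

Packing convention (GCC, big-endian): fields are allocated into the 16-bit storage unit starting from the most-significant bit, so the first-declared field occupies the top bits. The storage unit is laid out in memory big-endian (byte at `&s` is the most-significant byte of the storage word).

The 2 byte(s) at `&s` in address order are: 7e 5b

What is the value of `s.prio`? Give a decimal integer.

[0]=0x7e [1]=0x5b (big-endian) → word 0x7e5b
chan [4+:12] = (word>>4) & 0xfff = 2021
prio [0+:4] = (word>>0) & 0xf = 11  ←
prio signed 4b, MSB=1: 11 - 16 = -5

-5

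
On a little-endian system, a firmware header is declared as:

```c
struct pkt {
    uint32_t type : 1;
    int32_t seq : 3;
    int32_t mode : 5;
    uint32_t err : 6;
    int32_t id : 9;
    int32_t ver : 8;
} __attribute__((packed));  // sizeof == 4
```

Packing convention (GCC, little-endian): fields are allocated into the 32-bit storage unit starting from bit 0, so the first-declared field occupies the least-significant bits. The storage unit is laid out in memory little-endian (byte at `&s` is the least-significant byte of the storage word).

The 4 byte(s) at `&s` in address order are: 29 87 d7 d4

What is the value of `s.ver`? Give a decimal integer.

-44

[0]=0x29 [1]=0x87 [2]=0xd7 [3]=0xd4 (little-endian) → word 0xd4d78729
type:1 @ bit 0 → (0xd4d78729>>0)&0x1 = 0x1
seq:3 @ bit 1 → (0xd4d78729>>1)&0x7 = 0x4
mode:5 @ bit 4 → (0xd4d78729>>4)&0x1f = 0x12
err:6 @ bit 9 → (0xd4d78729>>9)&0x3f = 0x3
id:9 @ bit 15 → (0xd4d78729>>15)&0x1ff = 0x1af
ver:8 @ bit 24 → (0xd4d78729>>24)&0xff = 0xd4  ←
ver signed 8b, MSB=1: 212 - 256 = -44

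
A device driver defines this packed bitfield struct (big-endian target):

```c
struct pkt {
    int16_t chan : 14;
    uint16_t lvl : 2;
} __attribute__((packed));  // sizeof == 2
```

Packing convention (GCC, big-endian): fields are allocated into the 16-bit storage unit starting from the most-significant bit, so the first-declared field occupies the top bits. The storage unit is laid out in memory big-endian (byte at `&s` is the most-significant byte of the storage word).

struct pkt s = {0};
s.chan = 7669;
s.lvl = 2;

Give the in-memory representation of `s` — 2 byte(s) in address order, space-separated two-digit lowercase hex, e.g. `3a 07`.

77 d6

[2+:14] chan=7669 & 0x3fff = 0x1df5; word=0x77d4
[0+:2] lvl=2 & 0x3 = 0x2; word=0x77d6
word = 0x77d6 → big-endian bytes:
  [0]=0x77  [1]=0xd6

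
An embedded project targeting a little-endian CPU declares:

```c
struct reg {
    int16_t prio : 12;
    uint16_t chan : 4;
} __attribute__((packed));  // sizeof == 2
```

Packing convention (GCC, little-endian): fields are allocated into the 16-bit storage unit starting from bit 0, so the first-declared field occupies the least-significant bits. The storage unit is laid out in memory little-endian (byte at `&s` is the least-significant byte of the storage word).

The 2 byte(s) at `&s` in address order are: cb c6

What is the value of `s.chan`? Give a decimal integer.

12

[0]=0xcb [1]=0xc6 (little-endian) → word 0xc6cb
prio [0+:12] = (word>>0) & 0xfff = 1739
chan [12+:4] = (word>>12) & 0xf = 12  ←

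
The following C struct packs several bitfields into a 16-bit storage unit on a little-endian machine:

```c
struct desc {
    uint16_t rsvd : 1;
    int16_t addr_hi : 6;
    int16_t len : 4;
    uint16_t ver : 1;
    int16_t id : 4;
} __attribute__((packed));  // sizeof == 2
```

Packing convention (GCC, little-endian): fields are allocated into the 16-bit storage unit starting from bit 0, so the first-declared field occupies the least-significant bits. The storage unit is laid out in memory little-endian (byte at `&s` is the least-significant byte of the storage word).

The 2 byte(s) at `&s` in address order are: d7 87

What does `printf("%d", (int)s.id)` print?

-8

[0]=0xd7 [1]=0x87 (little-endian) → word 0x87d7
rsvd [0+:1] = (word>>0) & 0x1 = 1
addr_hi [1+:6] = (word>>1) & 0x3f = 43
len [7+:4] = (word>>7) & 0xf = 15
ver [11+:1] = (word>>11) & 0x1 = 0
id [12+:4] = (word>>12) & 0xf = 8  ←
id signed 4b, MSB=1: 8 - 16 = -8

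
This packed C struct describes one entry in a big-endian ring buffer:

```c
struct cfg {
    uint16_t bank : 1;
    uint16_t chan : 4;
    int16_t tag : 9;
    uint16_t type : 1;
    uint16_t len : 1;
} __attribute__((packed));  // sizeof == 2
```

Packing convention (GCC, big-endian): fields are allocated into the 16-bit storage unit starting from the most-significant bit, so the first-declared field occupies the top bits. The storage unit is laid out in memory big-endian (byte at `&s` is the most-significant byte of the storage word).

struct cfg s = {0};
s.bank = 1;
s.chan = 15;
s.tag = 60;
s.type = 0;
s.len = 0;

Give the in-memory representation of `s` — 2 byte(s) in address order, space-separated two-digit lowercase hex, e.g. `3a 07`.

f8 f0

bank:1 = 1 → 0x1 << 15 → word 0x8000
chan:4 = 15 → 0xf << 11 → word 0xf800
tag:9 = 60 → 0x3c << 2 → word 0xf8f0
type:1 = 0 → 0x0 << 1 → word 0xf8f0
len:1 = 0 → 0x0 << 0 → word 0xf8f0
word = 0xf8f0 → big-endian bytes:
  [0]=0xf8  [1]=0xf0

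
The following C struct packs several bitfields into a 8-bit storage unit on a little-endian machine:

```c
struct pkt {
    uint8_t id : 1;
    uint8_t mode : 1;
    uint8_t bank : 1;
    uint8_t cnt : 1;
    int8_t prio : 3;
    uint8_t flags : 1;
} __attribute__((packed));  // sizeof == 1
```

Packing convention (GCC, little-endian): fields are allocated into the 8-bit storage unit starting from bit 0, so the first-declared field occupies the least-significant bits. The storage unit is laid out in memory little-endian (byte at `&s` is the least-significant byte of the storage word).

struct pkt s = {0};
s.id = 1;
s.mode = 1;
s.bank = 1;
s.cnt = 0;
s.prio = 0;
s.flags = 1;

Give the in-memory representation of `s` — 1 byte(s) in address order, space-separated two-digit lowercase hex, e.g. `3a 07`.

87

id:1 = 1 → 0x1 << 0 → word 0x01
mode:1 = 1 → 0x1 << 1 → word 0x03
bank:1 = 1 → 0x1 << 2 → word 0x07
cnt:1 = 0 → 0x0 << 3 → word 0x07
prio:3 = 0 → 0x0 << 4 → word 0x07
flags:1 = 1 → 0x1 << 7 → word 0x87
word = 0x87 → little-endian bytes:
  [0]=0x87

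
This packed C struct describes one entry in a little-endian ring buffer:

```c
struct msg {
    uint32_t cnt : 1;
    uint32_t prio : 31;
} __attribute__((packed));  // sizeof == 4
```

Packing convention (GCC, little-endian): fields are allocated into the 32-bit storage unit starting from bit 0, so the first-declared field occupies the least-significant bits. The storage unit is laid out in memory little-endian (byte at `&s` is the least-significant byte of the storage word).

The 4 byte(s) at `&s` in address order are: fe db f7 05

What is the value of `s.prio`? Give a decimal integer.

[0]=0xfe [1]=0xdb [2]=0xf7 [3]=0x05 (little-endian) → word 0x05f7dbfe
cnt [0+:1] = (word>>0) & 0x1 = 0
prio [1+:31] = (word>>1) & 0x7fffffff = 50064895  ←

50064895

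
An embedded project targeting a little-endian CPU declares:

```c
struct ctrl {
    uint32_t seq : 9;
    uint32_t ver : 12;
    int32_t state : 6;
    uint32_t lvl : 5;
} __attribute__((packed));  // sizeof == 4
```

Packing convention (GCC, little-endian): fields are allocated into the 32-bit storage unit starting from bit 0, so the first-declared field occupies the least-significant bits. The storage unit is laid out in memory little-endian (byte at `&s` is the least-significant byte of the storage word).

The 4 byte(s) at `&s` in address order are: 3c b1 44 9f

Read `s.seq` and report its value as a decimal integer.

316

[0]=0x3c [1]=0xb1 [2]=0x44 [3]=0x9f (little-endian) → word 0x9f44b13c
seq:9 @ bit 0 → (0x9f44b13c>>0)&0x1ff = 0x13c  ←
ver:12 @ bit 9 → (0x9f44b13c>>9)&0xfff = 0x258
state:6 @ bit 21 → (0x9f44b13c>>21)&0x3f = 0x3a
lvl:5 @ bit 27 → (0x9f44b13c>>27)&0x1f = 0x13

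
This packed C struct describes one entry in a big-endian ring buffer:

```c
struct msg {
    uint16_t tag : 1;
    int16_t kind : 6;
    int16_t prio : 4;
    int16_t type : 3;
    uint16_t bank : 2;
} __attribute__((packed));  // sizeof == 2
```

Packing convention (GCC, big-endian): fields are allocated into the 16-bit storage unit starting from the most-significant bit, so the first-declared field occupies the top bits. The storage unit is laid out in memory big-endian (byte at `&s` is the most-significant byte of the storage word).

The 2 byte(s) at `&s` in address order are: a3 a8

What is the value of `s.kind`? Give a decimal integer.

17

[0]=0xa3 [1]=0xa8 (big-endian) → word 0xa3a8
tag [15+:1] = (word>>15) & 0x1 = 1
kind [9+:6] = (word>>9) & 0x3f = 17  ←
prio [5+:4] = (word>>5) & 0xf = 13
type [2+:3] = (word>>2) & 0x7 = 2
bank [0+:2] = (word>>0) & 0x3 = 0
kind signed 6b, MSB=0: value = 17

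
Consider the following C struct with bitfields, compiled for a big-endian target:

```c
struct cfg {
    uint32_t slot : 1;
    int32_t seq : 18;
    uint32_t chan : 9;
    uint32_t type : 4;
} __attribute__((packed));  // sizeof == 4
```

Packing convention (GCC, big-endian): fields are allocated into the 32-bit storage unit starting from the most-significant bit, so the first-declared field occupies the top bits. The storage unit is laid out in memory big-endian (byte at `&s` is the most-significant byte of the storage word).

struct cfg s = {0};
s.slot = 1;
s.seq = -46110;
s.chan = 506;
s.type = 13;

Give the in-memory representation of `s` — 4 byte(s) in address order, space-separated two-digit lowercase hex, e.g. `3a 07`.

e9 7c 5f ad

[31+:1] slot=1 & 0x1 = 0x1; word=0x80000000
[13+:18] seq=-46110 & 0x3ffff = 0x34be2; word=0xe97c4000
[4+:9] chan=506 & 0x1ff = 0x1fa; word=0xe97c5fa0
[0+:4] type=13 & 0xf = 0xd; word=0xe97c5fad
word = 0xe97c5fad → big-endian bytes:
  [0]=0xe9  [1]=0x7c  [2]=0x5f  [3]=0xad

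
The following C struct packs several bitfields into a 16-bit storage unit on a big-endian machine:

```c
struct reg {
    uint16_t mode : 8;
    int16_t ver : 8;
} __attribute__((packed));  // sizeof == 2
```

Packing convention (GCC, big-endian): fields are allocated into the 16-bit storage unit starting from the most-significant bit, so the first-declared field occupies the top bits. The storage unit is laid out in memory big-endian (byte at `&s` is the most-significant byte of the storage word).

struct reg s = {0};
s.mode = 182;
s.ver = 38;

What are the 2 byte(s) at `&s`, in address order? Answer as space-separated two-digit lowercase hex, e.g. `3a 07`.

mode (8b) val=182 bits=0xb6 at bit 8: 0xb600
ver (8b) val=38 bits=0x26 at bit 0: 0xb626
word = 0xb626 → big-endian bytes:
  [0]=0xb6  [1]=0x26

b6 26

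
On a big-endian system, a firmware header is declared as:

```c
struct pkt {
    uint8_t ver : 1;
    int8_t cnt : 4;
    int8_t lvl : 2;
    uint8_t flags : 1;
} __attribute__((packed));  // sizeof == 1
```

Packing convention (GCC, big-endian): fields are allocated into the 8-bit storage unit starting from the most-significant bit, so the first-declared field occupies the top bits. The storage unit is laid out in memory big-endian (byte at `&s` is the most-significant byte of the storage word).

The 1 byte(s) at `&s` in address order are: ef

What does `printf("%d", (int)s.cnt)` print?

[0]=0xef (big-endian) → word 0xef
ver [7+:1] = (word>>7) & 0x1 = 1
cnt [3+:4] = (word>>3) & 0xf = 13  ←
lvl [1+:2] = (word>>1) & 0x3 = 3
flags [0+:1] = (word>>0) & 0x1 = 1
cnt signed 4b, MSB=1: 13 - 16 = -3

-3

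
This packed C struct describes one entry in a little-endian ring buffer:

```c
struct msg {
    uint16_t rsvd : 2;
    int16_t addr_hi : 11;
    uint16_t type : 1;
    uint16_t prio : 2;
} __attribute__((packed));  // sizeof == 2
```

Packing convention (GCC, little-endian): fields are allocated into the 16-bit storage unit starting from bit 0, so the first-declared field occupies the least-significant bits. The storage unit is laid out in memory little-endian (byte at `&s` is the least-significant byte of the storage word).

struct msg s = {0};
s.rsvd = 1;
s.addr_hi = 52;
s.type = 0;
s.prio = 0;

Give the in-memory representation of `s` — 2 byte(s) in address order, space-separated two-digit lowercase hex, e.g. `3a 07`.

rsvd:2 = 1 → 0x1 << 0 → word 0x0001
addr_hi:11 = 52 → 0x34 << 2 → word 0x00d1
type:1 = 0 → 0x0 << 13 → word 0x00d1
prio:2 = 0 → 0x0 << 14 → word 0x00d1
word = 0x00d1 → little-endian bytes:
  [0]=0xd1  [1]=0x00

d1 00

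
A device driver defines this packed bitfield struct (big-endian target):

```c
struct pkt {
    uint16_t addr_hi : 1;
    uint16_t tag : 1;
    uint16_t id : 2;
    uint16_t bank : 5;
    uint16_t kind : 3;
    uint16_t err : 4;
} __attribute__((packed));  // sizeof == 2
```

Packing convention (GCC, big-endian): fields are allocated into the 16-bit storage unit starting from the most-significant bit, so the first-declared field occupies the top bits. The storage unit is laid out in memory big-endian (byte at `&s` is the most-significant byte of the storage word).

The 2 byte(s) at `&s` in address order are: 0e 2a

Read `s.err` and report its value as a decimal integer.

[0]=0x0e [1]=0x2a (big-endian) → word 0x0e2a
addr_hi [15+:1] = (word>>15) & 0x1 = 0
tag [14+:1] = (word>>14) & 0x1 = 0
id [12+:2] = (word>>12) & 0x3 = 0
bank [7+:5] = (word>>7) & 0x1f = 28
kind [4+:3] = (word>>4) & 0x7 = 2
err [0+:4] = (word>>0) & 0xf = 10  ←

10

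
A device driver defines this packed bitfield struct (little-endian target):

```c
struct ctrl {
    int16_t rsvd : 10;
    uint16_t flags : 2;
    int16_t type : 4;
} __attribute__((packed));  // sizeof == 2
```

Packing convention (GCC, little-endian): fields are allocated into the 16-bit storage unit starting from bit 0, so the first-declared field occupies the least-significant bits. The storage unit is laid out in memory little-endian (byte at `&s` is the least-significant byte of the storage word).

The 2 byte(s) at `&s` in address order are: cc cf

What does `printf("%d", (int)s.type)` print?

[0]=0xcc [1]=0xcf (little-endian) → word 0xcfcc
rsvd [0+:10] = (word>>0) & 0x3ff = 972
flags [10+:2] = (word>>10) & 0x3 = 3
type [12+:4] = (word>>12) & 0xf = 12  ←
type signed 4b, MSB=1: 12 - 16 = -4

-4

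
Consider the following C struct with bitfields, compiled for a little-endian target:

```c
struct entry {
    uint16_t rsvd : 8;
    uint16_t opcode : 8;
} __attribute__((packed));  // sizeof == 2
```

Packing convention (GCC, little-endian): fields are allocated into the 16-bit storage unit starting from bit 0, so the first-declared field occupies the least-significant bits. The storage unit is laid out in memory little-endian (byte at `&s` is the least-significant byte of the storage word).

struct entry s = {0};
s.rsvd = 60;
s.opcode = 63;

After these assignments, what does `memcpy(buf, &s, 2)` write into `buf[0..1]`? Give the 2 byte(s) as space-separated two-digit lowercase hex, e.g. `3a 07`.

rsvd (8b) val=60 bits=0x3c at bit 0: 0x003c
opcode (8b) val=63 bits=0x3f at bit 8: 0x3f3c
word = 0x3f3c → little-endian bytes:
  [0]=0x3c  [1]=0x3f

3c 3f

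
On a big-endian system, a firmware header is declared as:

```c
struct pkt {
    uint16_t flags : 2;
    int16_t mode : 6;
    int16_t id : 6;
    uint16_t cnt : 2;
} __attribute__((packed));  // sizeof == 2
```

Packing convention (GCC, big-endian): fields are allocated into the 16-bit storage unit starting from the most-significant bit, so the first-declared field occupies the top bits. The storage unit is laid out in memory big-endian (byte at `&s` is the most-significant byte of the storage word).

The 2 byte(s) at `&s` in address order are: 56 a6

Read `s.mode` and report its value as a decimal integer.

22

[0]=0x56 [1]=0xa6 (big-endian) → word 0x56a6
flags [14+:2] = (word>>14) & 0x3 = 1
mode [8+:6] = (word>>8) & 0x3f = 22  ←
id [2+:6] = (word>>2) & 0x3f = 41
cnt [0+:2] = (word>>0) & 0x3 = 2
mode signed 6b, MSB=0: value = 22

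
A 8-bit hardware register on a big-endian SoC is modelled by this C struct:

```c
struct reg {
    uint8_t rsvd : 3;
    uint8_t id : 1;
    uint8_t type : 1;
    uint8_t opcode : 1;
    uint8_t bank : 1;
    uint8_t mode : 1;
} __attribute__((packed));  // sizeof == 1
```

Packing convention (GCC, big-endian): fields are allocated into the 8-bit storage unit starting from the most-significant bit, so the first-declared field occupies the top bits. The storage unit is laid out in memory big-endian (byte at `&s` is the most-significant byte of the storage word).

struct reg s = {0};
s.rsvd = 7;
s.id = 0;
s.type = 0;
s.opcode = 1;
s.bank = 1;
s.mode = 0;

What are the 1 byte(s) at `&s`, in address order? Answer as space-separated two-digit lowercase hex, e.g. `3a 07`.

rsvd:3 = 7 → 0x7 << 5 → word 0xe0
id:1 = 0 → 0x0 << 4 → word 0xe0
type:1 = 0 → 0x0 << 3 → word 0xe0
opcode:1 = 1 → 0x1 << 2 → word 0xe4
bank:1 = 1 → 0x1 << 1 → word 0xe6
mode:1 = 0 → 0x0 << 0 → word 0xe6
word = 0xe6 → big-endian bytes:
  [0]=0xe6

e6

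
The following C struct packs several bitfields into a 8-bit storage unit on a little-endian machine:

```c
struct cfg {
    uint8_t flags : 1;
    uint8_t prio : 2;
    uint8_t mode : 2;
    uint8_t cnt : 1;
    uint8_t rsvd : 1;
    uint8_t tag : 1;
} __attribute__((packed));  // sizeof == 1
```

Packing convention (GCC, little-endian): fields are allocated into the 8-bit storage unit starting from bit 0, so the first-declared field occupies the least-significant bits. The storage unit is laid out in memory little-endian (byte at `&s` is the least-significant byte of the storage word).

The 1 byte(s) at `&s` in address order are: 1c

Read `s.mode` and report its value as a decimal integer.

[0]=0x1c (little-endian) → word 0x1c
flags:1 @ bit 0 → (0x1c>>0)&0x1 = 0x0
prio:2 @ bit 1 → (0x1c>>1)&0x3 = 0x2
mode:2 @ bit 3 → (0x1c>>3)&0x3 = 0x3  ←
cnt:1 @ bit 5 → (0x1c>>5)&0x1 = 0x0
rsvd:1 @ bit 6 → (0x1c>>6)&0x1 = 0x0
tag:1 @ bit 7 → (0x1c>>7)&0x1 = 0x0

3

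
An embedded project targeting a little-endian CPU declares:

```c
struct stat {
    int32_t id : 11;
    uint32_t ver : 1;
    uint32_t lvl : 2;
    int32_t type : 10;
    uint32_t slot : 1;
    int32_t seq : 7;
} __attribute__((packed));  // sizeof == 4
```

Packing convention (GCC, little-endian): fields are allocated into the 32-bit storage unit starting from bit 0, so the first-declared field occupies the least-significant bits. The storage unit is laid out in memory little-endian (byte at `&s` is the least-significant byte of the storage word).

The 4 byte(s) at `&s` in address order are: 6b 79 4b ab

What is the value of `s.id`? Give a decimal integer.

363

[0]=0x6b [1]=0x79 [2]=0x4b [3]=0xab (little-endian) → word 0xab4b796b
id:11 @ bit 0 → (0xab4b796b>>0)&0x7ff = 0x16b  ←
ver:1 @ bit 11 → (0xab4b796b>>11)&0x1 = 0x1
lvl:2 @ bit 12 → (0xab4b796b>>12)&0x3 = 0x3
type:10 @ bit 14 → (0xab4b796b>>14)&0x3ff = 0x12d
slot:1 @ bit 24 → (0xab4b796b>>24)&0x1 = 0x1
seq:7 @ bit 25 → (0xab4b796b>>25)&0x7f = 0x55
id signed 11b, MSB=0: value = 363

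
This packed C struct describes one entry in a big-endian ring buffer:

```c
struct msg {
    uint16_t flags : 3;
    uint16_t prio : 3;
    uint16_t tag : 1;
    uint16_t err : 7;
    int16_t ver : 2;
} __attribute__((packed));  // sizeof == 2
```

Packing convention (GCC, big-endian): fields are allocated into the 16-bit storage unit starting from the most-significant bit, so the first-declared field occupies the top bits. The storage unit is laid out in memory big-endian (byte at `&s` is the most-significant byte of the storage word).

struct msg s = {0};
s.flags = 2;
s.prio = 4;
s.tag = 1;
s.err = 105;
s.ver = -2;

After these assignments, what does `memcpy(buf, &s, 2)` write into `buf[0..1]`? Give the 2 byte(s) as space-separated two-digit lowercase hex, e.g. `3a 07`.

53 a6

flags (3b) val=2 bits=0x2 at bit 13: 0x4000
prio (3b) val=4 bits=0x4 at bit 10: 0x5000
tag (1b) val=1 bits=0x1 at bit 9: 0x5200
err (7b) val=105 bits=0x69 at bit 2: 0x53a4
ver (2b) val=-2 bits=0x2 at bit 0: 0x53a6
word = 0x53a6 → big-endian bytes:
  [0]=0x53  [1]=0xa6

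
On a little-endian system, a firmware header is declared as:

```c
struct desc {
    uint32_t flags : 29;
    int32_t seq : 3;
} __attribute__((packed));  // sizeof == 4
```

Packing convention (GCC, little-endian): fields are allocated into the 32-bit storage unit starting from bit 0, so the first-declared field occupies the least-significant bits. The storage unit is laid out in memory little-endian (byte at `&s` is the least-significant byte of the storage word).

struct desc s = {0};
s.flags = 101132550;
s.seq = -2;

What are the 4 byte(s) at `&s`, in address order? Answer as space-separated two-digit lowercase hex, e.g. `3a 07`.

06 29 07 c6

flags (29b) val=101132550 bits=0x6072906 at bit 0: 0x06072906
seq (3b) val=-2 bits=0x6 at bit 29: 0xc6072906
word = 0xc6072906 → little-endian bytes:
  [0]=0x06  [1]=0x29  [2]=0x07  [3]=0xc6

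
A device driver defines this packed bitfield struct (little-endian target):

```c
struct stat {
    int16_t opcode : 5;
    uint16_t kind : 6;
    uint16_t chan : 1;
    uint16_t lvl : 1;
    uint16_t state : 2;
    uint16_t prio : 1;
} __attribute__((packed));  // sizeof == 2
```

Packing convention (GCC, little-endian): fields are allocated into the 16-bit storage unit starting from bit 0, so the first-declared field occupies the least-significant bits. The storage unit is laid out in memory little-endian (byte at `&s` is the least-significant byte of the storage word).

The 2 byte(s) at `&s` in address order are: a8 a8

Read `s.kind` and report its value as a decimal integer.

5

[0]=0xa8 [1]=0xa8 (little-endian) → word 0xa8a8
opcode [0+:5] = (word>>0) & 0x1f = 8
kind [5+:6] = (word>>5) & 0x3f = 5  ←
chan [11+:1] = (word>>11) & 0x1 = 1
lvl [12+:1] = (word>>12) & 0x1 = 0
state [13+:2] = (word>>13) & 0x3 = 1
prio [15+:1] = (word>>15) & 0x1 = 1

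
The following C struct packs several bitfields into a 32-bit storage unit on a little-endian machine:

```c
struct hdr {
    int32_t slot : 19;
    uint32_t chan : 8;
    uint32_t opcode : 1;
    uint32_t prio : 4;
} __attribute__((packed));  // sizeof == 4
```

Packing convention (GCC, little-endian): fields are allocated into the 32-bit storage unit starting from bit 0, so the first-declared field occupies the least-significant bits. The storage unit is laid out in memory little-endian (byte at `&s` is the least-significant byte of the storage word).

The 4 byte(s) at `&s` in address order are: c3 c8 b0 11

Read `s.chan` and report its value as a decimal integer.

54

[0]=0xc3 [1]=0xc8 [2]=0xb0 [3]=0x11 (little-endian) → word 0x11b0c8c3
slot [0+:19] = (word>>0) & 0x7ffff = 51395
chan [19+:8] = (word>>19) & 0xff = 54  ←
opcode [27+:1] = (word>>27) & 0x1 = 0
prio [28+:4] = (word>>28) & 0xf = 1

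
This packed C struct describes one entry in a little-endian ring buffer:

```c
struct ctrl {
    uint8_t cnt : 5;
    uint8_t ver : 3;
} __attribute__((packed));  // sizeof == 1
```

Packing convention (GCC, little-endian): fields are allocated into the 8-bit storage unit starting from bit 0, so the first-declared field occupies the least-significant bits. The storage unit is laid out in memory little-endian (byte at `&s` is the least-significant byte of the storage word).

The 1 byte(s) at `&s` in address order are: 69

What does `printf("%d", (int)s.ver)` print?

3

[0]=0x69 (little-endian) → word 0x69
cnt:5 @ bit 0 → (0x69>>0)&0x1f = 0x9
ver:3 @ bit 5 → (0x69>>5)&0x7 = 0x3  ←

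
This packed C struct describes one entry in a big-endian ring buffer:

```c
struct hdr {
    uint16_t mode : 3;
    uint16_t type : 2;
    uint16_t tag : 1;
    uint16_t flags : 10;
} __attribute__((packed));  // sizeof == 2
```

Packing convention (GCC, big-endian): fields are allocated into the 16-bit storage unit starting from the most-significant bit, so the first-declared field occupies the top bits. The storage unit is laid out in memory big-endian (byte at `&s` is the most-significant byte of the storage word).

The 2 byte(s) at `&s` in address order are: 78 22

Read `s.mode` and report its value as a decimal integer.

3

[0]=0x78 [1]=0x22 (big-endian) → word 0x7822
mode [13+:3] = (word>>13) & 0x7 = 3  ←
type [11+:2] = (word>>11) & 0x3 = 3
tag [10+:1] = (word>>10) & 0x1 = 0
flags [0+:10] = (word>>0) & 0x3ff = 34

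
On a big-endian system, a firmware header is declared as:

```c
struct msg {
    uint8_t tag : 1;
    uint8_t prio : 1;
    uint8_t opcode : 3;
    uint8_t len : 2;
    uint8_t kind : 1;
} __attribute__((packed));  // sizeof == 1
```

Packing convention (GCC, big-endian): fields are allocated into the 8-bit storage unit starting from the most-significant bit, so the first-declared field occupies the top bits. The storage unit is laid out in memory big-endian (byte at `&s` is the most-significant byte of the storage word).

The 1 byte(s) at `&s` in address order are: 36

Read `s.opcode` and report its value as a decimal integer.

6

[0]=0x36 (big-endian) → word 0x36
tag [7+:1] = (word>>7) & 0x1 = 0
prio [6+:1] = (word>>6) & 0x1 = 0
opcode [3+:3] = (word>>3) & 0x7 = 6  ←
len [1+:2] = (word>>1) & 0x3 = 3
kind [0+:1] = (word>>0) & 0x1 = 0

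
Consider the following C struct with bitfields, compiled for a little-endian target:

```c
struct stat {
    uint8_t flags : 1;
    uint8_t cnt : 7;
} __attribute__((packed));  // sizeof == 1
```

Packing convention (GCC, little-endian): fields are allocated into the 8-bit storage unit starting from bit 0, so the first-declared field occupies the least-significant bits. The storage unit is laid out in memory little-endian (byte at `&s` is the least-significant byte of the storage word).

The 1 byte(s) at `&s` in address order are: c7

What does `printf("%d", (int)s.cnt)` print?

[0]=0xc7 (little-endian) → word 0xc7
flags [0+:1] = (word>>0) & 0x1 = 1
cnt [1+:7] = (word>>1) & 0x7f = 99  ←

99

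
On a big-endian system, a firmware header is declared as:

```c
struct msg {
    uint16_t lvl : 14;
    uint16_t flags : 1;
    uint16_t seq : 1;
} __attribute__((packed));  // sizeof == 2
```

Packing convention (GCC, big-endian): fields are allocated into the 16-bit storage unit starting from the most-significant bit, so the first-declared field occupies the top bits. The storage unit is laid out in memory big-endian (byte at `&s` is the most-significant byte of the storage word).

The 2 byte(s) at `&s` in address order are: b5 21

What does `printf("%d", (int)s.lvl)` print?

[0]=0xb5 [1]=0x21 (big-endian) → word 0xb521
lvl:14 @ bit 2 → (0xb521>>2)&0x3fff = 0x2d48  ←
flags:1 @ bit 1 → (0xb521>>1)&0x1 = 0x0
seq:1 @ bit 0 → (0xb521>>0)&0x1 = 0x1

11592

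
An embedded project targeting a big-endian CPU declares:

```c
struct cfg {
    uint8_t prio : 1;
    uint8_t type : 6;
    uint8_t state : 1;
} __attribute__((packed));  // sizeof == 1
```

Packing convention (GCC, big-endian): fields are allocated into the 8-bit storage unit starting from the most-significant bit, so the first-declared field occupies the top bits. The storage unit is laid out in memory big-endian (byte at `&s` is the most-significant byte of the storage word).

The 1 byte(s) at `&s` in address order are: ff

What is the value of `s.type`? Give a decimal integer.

[0]=0xff (big-endian) → word 0xff
prio [7+:1] = (word>>7) & 0x1 = 1
type [1+:6] = (word>>1) & 0x3f = 63  ←
state [0+:1] = (word>>0) & 0x1 = 1

63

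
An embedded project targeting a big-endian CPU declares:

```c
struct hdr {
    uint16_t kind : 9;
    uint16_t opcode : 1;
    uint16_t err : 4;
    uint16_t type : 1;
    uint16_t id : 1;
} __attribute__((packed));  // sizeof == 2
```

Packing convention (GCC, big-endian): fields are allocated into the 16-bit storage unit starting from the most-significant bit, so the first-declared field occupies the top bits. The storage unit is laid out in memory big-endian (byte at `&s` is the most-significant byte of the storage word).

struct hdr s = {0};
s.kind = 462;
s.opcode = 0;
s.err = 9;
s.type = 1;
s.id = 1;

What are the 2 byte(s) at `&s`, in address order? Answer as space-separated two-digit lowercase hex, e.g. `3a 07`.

e7 27

kind:9 = 462 → 0x1ce << 7 → word 0xe700
opcode:1 = 0 → 0x0 << 6 → word 0xe700
err:4 = 9 → 0x9 << 2 → word 0xe724
type:1 = 1 → 0x1 << 1 → word 0xe726
id:1 = 1 → 0x1 << 0 → word 0xe727
word = 0xe727 → big-endian bytes:
  [0]=0xe7  [1]=0x27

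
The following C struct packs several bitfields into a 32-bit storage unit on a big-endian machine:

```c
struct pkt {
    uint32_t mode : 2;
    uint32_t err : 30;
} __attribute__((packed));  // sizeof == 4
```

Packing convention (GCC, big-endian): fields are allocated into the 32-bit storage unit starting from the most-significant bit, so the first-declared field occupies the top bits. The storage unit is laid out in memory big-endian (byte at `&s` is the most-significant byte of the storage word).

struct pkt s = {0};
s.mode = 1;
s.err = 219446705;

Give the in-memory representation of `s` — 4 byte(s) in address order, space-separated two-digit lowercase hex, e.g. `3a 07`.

[30+:2] mode=1 & 0x3 = 0x1; word=0x40000000
[0+:30] err=219446705 & 0x3fffffff = 0xd147db1; word=0x4d147db1
word = 0x4d147db1 → big-endian bytes:
  [0]=0x4d  [1]=0x14  [2]=0x7d  [3]=0xb1

4d 14 7d b1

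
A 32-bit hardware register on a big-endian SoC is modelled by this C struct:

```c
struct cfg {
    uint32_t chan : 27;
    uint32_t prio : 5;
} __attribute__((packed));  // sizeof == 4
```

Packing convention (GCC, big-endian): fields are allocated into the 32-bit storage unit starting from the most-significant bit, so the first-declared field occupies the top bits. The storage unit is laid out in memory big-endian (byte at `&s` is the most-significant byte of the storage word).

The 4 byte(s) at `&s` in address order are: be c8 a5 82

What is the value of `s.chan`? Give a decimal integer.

[0]=0xbe [1]=0xc8 [2]=0xa5 [3]=0x82 (big-endian) → word 0xbec8a582
chan:27 @ bit 5 → (0xbec8a582>>5)&0x7ffffff = 0x5f6452c  ←
prio:5 @ bit 0 → (0xbec8a582>>0)&0x1f = 0x2

100025644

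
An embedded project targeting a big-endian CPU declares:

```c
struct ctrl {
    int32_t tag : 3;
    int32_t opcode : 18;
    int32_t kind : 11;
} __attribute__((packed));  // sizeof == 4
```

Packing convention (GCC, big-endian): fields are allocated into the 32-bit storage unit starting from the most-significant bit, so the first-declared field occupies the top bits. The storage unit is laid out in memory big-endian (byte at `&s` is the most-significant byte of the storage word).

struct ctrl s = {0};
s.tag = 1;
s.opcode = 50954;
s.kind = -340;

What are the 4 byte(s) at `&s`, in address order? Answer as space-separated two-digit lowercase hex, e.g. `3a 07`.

26 38 56 ac

tag (3b) val=1 bits=0x1 at bit 29: 0x20000000
opcode (18b) val=50954 bits=0xc70a at bit 11: 0x26385000
kind (11b) val=-340 bits=0x6ac at bit 0: 0x263856ac
word = 0x263856ac → big-endian bytes:
  [0]=0x26  [1]=0x38  [2]=0x56  [3]=0xac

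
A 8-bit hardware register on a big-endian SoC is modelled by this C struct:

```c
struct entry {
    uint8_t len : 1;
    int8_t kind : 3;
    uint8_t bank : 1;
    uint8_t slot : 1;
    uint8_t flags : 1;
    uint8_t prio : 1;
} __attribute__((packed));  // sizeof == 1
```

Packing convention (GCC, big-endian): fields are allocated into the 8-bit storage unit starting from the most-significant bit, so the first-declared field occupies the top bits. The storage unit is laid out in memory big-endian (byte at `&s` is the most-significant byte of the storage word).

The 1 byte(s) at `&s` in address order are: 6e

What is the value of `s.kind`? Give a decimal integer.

[0]=0x6e (big-endian) → word 0x6e
len:1 @ bit 7 → (0x6e>>7)&0x1 = 0x0
kind:3 @ bit 4 → (0x6e>>4)&0x7 = 0x6  ←
bank:1 @ bit 3 → (0x6e>>3)&0x1 = 0x1
slot:1 @ bit 2 → (0x6e>>2)&0x1 = 0x1
flags:1 @ bit 1 → (0x6e>>1)&0x1 = 0x1
prio:1 @ bit 0 → (0x6e>>0)&0x1 = 0x0
kind signed 3b, MSB=1: 6 - 8 = -2

-2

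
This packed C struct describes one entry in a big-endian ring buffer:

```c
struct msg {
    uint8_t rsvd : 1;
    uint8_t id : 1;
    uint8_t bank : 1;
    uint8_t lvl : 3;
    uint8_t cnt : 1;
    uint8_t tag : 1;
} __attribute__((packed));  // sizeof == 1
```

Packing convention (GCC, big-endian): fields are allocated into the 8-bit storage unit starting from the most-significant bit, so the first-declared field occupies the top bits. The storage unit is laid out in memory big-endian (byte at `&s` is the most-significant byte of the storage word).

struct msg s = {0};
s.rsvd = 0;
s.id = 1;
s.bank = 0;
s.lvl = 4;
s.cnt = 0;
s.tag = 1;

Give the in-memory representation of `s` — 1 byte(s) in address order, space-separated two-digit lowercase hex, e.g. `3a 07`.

51

rsvd:1 = 0 → 0x0 << 7 → word 0x00
id:1 = 1 → 0x1 << 6 → word 0x40
bank:1 = 0 → 0x0 << 5 → word 0x40
lvl:3 = 4 → 0x4 << 2 → word 0x50
cnt:1 = 0 → 0x0 << 1 → word 0x50
tag:1 = 1 → 0x1 << 0 → word 0x51
word = 0x51 → big-endian bytes:
  [0]=0x51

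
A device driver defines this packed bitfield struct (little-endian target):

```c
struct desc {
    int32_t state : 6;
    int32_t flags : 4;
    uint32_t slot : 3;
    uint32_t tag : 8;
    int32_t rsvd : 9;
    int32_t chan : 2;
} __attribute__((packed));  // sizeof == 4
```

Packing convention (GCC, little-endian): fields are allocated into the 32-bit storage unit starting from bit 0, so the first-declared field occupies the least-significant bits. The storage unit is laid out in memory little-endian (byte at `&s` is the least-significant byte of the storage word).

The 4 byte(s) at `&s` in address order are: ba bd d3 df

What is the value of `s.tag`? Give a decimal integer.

[0]=0xba [1]=0xbd [2]=0xd3 [3]=0xdf (little-endian) → word 0xdfd3bdba
state [0+:6] = (word>>0) & 0x3f = 58
flags [6+:4] = (word>>6) & 0xf = 6
slot [10+:3] = (word>>10) & 0x7 = 7
tag [13+:8] = (word>>13) & 0xff = 157  ←
rsvd [21+:9] = (word>>21) & 0x1ff = 254
chan [30+:2] = (word>>30) & 0x3 = 3

157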